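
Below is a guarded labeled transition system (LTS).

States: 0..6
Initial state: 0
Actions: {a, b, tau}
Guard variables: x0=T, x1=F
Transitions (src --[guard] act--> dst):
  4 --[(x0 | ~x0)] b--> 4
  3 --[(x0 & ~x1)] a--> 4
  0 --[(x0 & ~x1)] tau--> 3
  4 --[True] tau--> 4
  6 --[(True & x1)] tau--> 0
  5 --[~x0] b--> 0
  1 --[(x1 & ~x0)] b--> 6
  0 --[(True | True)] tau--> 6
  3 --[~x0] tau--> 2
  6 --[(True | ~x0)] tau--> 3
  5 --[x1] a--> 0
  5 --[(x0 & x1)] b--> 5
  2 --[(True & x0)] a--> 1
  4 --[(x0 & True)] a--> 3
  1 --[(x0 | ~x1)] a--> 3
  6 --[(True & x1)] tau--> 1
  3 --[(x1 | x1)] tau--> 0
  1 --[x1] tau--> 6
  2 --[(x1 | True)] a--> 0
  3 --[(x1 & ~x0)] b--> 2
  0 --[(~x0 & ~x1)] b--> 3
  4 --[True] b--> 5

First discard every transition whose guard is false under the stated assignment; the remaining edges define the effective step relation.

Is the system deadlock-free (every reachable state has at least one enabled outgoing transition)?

Reach set: {0,3,4,5,6}
  0: tau→3  tau→6  [2 out]
  3: a→4  [1 out]
  4: a→3  b→4  b→5  tau→4  [4 out]
  5: ∅  [STUCK]
  6: tau→3  [1 out]
trace reaching 5: tau·a·b

Answer: DEADLOCK at state 5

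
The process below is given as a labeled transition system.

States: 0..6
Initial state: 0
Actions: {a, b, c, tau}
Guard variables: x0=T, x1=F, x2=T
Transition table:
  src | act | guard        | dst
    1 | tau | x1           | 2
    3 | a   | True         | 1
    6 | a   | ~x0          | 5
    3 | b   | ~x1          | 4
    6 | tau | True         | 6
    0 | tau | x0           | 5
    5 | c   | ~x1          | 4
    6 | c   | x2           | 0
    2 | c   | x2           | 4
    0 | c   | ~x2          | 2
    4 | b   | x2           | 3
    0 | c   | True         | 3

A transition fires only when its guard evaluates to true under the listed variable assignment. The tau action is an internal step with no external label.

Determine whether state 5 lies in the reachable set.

Guard filter leaves 9 enabled edge(s).
Layer 0: {0}
Layer 1: {3,5}  total {0,3,5}
Layer 2: {1,4}  total {0,1,3,4,5}
Reach set: {0,1,3,4,5}
trace reaching 5: tau

Answer: REACHABLE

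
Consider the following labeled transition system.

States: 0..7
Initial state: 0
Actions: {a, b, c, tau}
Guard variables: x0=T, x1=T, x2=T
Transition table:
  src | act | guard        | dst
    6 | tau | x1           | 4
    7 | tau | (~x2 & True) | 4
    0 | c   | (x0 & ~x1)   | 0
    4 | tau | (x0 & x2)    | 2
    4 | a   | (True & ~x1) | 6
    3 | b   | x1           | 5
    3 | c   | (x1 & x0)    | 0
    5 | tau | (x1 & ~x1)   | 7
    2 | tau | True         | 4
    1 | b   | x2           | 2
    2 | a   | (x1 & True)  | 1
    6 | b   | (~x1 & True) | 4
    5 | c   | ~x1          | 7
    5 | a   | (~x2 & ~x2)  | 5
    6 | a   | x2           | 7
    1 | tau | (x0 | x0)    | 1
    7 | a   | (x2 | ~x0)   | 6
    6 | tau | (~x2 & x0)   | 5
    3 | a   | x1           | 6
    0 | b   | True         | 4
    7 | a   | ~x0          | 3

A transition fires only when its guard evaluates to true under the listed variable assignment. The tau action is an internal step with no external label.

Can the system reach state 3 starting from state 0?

Answer: UNREACHABLE

Analysis:
Guard filter leaves 12 enabled edge(s).
Layer 0: {0}
Layer 1: {4}  cumulative {0,4}
Layer 2: {2}  cumulative {0,2,4}
Layer 3: {1}  cumulative {0,1,2,4}
R = {0,1,2,4}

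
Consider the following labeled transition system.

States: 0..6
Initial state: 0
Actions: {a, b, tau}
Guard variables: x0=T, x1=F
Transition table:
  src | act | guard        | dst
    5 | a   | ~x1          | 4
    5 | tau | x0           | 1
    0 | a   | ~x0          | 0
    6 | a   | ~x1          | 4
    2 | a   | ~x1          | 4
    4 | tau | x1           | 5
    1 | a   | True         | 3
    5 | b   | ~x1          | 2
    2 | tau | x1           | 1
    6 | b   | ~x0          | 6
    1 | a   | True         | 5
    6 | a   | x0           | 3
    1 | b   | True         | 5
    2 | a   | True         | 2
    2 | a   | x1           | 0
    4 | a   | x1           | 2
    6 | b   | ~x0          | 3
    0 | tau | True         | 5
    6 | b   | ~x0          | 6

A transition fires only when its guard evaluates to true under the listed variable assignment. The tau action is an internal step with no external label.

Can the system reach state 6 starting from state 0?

After dropping false guards: 11 live edges.
Layer 0: {0}
Layer 1: {5}  cumulative {0,5}
Layer 2: {1,2,4}  cumulative {0,1,2,4,5}
Layer 3: {3}  cumulative {0,1,2,3,4,5}
R = {0,1,2,3,4,5}

Answer: UNREACHABLE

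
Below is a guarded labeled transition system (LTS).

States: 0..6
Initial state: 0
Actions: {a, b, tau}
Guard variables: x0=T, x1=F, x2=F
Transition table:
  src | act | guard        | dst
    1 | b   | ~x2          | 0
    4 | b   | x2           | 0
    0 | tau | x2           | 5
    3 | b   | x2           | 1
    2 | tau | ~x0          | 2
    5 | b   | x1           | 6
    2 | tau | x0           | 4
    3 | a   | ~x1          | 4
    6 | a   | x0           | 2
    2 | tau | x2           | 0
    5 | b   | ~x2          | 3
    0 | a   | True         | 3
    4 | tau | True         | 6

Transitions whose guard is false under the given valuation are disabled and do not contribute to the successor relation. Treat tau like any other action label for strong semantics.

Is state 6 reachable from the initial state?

Guard filter leaves 7 enabled edge(s).
Layer 0: {0}
Layer 1: {3}  now seen {0,3}
Layer 2: {4}  now seen {0,3,4}
Layer 3: {6}  now seen {0,3,4,6}
Layer 4: {2}  now seen {0,2,3,4,6}
Reach set: {0,2,3,4,6}
trace reaching 6: a·a·tau

Answer: REACHABLE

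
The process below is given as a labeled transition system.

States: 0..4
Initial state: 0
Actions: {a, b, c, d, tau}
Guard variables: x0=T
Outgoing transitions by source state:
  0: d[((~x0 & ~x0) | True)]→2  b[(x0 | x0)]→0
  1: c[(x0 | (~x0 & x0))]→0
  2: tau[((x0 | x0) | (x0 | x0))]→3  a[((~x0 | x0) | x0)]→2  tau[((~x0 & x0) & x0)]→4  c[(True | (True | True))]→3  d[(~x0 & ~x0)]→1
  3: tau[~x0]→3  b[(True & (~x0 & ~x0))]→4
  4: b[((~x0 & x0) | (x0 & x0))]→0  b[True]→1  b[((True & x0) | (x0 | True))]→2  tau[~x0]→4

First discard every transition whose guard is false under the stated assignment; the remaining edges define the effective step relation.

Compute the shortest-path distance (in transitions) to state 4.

Breadth-first toward 4:
  depth 0: {0}
  depth 1: {2}
  depth 2: {3}
4 never appears.

Answer: UNREACHABLE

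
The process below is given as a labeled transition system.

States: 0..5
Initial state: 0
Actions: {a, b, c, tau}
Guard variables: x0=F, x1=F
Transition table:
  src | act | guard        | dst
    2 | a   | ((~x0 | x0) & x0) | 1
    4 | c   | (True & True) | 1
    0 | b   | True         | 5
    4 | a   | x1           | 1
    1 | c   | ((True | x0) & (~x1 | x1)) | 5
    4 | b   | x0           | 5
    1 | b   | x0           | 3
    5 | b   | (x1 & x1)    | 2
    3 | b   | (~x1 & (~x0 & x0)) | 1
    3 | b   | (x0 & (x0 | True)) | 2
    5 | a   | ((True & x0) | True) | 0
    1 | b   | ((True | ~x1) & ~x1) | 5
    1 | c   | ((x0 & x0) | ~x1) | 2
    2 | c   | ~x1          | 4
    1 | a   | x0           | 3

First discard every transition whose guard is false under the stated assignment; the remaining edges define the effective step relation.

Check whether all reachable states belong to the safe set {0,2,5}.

Answer: INVARIANT HOLDS

Analysis:
Inv-set: {0,2,5}
R = {0,5}
  0: safe
  5: safe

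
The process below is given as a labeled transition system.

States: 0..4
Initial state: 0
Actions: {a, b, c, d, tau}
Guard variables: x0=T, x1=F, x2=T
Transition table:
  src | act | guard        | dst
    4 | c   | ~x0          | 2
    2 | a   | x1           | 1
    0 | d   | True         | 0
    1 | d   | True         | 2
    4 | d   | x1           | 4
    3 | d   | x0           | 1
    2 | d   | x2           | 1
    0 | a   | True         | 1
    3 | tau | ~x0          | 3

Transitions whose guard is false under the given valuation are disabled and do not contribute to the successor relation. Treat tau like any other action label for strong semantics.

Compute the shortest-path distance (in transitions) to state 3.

Breadth-first toward 3:
  L0 = {0}
  L1 = {1}
  L2 = {2}
3 never appears.

Answer: UNREACHABLE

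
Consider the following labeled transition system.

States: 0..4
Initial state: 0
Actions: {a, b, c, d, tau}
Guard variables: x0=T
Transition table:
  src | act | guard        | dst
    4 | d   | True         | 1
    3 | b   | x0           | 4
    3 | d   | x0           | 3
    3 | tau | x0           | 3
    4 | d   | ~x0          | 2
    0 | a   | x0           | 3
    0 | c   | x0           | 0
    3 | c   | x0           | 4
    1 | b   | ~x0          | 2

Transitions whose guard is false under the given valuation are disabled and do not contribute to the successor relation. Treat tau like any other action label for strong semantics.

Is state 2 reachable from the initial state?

After dropping false guards: 7 live edges.
depth 0: {0}
depth 1: {3}  total {0,3}
depth 2: {4}  total {0,3,4}
depth 3: {1}  total {0,1,3,4}
Reach set: {0,1,3,4}

Answer: UNREACHABLE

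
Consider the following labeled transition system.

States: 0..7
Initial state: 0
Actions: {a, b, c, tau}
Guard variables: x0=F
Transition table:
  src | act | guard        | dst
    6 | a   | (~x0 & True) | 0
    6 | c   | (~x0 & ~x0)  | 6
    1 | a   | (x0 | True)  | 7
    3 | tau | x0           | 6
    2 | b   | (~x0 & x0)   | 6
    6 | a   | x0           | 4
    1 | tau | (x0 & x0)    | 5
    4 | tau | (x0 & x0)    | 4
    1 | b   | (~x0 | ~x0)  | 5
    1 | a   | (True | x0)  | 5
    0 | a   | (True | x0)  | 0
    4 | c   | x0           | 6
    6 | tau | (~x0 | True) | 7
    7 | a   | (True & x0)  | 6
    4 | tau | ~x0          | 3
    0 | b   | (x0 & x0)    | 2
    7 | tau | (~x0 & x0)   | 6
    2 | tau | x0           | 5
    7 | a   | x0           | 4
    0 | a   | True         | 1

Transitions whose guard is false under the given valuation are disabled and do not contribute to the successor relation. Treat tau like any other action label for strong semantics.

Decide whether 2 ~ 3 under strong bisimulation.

Compute ~ classes (split until stable):
  π0 = {{0,1,2,3,4,5,6,7}}
  π1 = {{0},{1},{2,3,5,7},{4},{6}}
Fixed point at round 2; 5 class(es).
2∈{2,3,5,7}, 3∈{2,3,5,7}

Answer: BISIMILAR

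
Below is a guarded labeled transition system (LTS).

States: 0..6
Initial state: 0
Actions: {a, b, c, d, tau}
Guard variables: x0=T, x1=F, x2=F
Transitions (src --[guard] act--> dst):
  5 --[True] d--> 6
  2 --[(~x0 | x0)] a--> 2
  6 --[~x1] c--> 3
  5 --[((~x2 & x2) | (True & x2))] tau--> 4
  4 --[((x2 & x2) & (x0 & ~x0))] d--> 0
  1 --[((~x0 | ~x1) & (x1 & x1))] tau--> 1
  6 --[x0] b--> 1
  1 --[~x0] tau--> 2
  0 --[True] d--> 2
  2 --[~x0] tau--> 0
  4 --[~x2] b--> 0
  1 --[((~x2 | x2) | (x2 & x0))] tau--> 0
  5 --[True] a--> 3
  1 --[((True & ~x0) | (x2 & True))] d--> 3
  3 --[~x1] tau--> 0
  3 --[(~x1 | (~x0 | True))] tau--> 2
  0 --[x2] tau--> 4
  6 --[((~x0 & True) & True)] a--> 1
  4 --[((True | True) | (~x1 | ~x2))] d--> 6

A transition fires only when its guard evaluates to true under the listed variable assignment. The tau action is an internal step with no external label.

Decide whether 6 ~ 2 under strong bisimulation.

Answer: NOT BISIMILAR

Trace:
Compute ~ classes (split until stable):
  π0 = {{0,1,2,3,4,5,6}}
  π1 = {{0},{1,3},{2},{4},{5},{6}}
  π2 = {{0},{1},{2},{3},{4},{5},{6}}
stable after 3 split(s): 7 block(s)
6∈{6}, 2∈{2}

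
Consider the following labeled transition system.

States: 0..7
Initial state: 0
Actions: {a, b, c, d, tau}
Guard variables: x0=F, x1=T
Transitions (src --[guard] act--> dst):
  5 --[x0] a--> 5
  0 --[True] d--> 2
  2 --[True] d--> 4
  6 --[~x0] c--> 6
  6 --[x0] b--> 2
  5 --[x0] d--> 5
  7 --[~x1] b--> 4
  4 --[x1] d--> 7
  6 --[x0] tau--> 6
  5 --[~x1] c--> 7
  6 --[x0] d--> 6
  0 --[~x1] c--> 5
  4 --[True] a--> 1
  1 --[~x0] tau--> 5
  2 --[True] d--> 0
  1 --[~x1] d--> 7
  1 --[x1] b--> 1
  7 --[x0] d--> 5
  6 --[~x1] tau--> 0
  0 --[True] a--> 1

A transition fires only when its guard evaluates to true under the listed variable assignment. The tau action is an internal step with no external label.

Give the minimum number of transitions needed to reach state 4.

Answer: 2

Analysis:
Breadth-first toward 4:
  L0 = {0}
  L1 = {1,2}
  L2 = {4,5}
4 enters at depth 2; path d·d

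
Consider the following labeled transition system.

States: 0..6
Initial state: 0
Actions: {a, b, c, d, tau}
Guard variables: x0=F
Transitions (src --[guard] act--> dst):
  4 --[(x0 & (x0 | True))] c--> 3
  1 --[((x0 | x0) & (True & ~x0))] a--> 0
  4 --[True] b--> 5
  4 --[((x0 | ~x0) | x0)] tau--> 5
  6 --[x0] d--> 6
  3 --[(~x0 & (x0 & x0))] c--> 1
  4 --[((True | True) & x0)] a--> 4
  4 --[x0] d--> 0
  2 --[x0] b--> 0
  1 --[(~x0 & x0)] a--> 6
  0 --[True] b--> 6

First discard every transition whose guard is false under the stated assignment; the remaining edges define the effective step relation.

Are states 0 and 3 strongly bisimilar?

Refine partition for ~:
  round 0: {{0,1,2,3,4,5,6}}
  round 1: {{0},{1,2,3,5,6},{4}}
3 equivalence class(es) (converged in 2)
class of 0: {0}; class of 3: {1,2,3,5,6}

Answer: NOT BISIMILAR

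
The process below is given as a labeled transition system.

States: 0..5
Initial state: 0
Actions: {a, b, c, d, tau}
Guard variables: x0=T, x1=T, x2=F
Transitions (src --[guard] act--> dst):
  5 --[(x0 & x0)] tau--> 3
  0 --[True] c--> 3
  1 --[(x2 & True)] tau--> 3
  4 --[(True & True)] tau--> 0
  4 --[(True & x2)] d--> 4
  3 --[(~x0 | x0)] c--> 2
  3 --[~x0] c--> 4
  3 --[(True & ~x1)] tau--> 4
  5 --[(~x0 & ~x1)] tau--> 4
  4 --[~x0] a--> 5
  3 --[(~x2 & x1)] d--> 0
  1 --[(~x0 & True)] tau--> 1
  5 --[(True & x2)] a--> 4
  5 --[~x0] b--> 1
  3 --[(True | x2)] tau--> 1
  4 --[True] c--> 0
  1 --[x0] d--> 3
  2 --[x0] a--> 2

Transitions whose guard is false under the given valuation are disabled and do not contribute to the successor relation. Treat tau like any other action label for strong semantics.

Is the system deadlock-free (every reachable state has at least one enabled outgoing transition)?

Answer: DEADLOCK-FREE

Trace:
Reachable = {0,1,2,3}
  0: c→3  [deg 1]
  1: d→3  [deg 1]
  2: a→2  [deg 1]
  3: c→2  d→0  tau→1  [deg 3]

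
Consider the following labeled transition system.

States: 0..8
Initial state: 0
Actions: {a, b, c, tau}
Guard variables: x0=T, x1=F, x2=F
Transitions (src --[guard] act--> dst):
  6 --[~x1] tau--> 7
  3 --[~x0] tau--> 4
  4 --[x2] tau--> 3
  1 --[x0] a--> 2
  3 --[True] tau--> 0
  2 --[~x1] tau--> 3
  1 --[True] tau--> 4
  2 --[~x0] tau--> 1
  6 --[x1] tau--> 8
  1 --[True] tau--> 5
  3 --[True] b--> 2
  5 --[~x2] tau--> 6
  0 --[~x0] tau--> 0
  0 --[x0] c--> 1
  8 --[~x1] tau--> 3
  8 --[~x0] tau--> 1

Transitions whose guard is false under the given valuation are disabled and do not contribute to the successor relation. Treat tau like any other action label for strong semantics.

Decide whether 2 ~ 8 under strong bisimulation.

Refine partition for ~:
  P[0] = {{0,1,2,3,4,5,6,7,8}}
  P[1] = {{0},{1},{2,5,6,8},{3},{4,7}}
  P[2] = {{0},{1},{2,8},{3},{4,7},{5},{6}}
stable after 3 split(s): 7 block(s)
[2]={2,8}  [8]={2,8}

Answer: BISIMILAR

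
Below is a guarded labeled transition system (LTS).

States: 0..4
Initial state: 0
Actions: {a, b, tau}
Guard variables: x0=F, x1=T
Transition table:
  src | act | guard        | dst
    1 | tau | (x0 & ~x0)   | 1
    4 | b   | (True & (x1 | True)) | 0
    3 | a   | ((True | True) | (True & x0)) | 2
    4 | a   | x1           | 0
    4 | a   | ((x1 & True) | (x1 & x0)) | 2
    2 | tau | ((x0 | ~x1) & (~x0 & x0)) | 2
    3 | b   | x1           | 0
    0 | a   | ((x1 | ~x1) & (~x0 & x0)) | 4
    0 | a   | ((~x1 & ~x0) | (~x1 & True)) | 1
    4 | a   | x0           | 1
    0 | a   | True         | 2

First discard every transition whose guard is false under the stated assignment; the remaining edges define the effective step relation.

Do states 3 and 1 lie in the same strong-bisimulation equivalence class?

Answer: NOT BISIMILAR

Trace:
Refine partition for ~:
  π0 = {{0,1,2,3,4}}
  π1 = {{0},{1,2},{3,4}}
  π2 = {{0},{1,2},{3},{4}}
stable after 3 split(s): 4 block(s)
3∈{3}, 1∈{1,2}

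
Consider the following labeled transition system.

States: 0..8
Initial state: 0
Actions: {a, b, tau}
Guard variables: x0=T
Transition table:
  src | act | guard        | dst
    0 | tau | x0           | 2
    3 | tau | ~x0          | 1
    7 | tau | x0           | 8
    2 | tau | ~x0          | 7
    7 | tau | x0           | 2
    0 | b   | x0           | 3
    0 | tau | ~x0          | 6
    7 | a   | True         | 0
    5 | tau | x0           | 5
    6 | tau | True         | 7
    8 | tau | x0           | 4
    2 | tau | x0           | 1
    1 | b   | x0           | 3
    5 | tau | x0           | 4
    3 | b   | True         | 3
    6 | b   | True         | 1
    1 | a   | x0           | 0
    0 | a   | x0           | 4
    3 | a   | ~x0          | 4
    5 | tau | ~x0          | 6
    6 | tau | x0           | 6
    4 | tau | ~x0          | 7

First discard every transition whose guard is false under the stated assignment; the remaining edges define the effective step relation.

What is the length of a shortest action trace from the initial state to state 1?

BFS to 1:
  Layer 0: {0}
  Layer 1: {2,3,4}
  Layer 2: {1}
first hit 1 at d=2 via tau·tau

Answer: 2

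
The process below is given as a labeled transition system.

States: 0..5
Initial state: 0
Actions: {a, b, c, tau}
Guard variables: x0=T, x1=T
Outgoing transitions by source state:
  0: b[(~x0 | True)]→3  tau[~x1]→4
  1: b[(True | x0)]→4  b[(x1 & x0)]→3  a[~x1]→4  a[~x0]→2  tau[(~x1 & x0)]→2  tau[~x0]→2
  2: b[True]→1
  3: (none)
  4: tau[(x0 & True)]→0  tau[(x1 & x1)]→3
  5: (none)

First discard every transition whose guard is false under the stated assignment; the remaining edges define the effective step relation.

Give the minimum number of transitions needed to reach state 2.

Answer: UNREACHABLE

Trace:
Layered search for 2:
  Layer 0: {0}
  Layer 1: {3}
2 never appears.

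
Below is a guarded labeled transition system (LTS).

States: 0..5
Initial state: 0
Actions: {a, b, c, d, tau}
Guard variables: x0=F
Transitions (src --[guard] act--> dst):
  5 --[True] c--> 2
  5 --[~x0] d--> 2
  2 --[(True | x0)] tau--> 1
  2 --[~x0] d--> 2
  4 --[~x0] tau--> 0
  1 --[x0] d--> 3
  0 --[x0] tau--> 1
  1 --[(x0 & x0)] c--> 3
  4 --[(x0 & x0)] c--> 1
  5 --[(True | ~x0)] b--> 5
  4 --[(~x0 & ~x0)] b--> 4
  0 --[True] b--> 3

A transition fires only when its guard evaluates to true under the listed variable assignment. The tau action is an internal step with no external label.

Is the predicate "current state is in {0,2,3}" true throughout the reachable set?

Answer: INVARIANT HOLDS

Trace:
Safe = {0,2,3}
Reach set: {0,3}
  0: ok
  3: ok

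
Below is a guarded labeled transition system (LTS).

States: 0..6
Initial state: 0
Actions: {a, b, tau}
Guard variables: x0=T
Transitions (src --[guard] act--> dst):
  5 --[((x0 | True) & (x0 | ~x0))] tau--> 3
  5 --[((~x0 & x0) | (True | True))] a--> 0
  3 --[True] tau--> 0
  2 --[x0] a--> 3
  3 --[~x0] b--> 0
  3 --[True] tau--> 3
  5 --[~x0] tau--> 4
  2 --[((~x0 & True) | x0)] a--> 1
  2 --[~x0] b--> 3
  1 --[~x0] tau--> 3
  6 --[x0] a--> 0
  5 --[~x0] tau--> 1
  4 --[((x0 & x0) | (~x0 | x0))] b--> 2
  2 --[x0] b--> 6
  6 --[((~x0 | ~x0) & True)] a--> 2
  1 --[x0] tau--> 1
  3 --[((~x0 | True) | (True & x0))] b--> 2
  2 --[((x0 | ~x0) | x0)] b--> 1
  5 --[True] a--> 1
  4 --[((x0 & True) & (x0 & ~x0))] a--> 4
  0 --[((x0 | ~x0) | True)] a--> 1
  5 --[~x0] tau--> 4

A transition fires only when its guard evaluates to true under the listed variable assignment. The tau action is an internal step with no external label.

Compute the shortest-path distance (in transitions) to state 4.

BFS to 4:
  depth 0: {0}
  depth 1: {1}
4 never appears.

Answer: UNREACHABLE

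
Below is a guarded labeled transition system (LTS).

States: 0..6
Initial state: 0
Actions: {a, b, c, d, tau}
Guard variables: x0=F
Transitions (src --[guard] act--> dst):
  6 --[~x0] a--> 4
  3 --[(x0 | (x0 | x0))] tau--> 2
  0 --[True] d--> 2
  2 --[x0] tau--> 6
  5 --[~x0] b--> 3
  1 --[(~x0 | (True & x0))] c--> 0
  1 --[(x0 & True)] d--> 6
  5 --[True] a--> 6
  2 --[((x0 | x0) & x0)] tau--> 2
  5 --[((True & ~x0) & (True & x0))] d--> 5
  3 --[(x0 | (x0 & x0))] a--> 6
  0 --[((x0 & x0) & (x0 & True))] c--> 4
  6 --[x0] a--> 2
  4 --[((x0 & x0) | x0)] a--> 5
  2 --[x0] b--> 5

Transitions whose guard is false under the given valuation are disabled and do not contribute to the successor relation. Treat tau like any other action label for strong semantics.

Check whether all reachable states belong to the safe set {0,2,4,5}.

Answer: INVARIANT HOLDS

Working:
Safe = {0,2,4,5}
Reachable = {0,2}
  0: safe
  2: safe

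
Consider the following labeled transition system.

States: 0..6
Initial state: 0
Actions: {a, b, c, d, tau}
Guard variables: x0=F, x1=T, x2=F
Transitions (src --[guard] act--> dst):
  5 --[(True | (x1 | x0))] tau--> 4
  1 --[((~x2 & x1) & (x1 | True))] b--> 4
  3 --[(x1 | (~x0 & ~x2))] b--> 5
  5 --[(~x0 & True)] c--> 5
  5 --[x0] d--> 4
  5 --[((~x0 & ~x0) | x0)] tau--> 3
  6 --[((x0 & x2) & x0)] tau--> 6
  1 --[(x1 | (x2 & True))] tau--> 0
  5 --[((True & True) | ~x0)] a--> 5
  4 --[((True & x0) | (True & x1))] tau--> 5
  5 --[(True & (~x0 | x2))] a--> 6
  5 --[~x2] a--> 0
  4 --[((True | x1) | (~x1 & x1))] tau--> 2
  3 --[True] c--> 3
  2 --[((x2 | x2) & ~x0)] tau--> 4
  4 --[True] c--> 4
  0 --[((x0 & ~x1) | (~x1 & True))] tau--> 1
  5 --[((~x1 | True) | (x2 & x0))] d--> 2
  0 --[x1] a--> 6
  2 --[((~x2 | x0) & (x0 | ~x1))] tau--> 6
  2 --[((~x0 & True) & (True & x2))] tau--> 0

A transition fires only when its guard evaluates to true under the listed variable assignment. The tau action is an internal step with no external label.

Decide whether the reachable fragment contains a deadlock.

Answer: DEADLOCK at state 6

Working:
R = {0,6}
  0: a→6  [1 out]
  6: ∅  [deadlock]
witness 6: a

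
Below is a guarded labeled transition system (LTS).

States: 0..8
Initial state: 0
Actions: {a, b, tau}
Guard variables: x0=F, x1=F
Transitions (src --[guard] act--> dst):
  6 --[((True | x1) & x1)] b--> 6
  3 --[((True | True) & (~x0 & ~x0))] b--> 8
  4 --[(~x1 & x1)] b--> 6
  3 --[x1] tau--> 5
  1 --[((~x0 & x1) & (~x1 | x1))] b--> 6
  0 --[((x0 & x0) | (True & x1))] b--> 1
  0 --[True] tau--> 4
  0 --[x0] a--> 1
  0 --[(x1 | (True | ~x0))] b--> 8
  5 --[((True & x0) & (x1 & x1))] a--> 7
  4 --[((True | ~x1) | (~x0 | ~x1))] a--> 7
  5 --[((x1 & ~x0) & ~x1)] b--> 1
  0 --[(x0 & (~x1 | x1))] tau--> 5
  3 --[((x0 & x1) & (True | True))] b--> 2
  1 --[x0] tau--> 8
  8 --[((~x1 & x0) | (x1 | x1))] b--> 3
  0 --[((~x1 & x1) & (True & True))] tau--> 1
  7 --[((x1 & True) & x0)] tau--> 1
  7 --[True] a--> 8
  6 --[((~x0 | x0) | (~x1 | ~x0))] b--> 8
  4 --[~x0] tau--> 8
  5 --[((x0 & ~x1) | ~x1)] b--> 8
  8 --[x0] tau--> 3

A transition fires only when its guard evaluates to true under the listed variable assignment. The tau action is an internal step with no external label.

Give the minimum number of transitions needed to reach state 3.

BFS to 3:
  depth 0: {0}
  depth 1: {4,8}
  depth 2: {7}
3 never appears.

Answer: UNREACHABLE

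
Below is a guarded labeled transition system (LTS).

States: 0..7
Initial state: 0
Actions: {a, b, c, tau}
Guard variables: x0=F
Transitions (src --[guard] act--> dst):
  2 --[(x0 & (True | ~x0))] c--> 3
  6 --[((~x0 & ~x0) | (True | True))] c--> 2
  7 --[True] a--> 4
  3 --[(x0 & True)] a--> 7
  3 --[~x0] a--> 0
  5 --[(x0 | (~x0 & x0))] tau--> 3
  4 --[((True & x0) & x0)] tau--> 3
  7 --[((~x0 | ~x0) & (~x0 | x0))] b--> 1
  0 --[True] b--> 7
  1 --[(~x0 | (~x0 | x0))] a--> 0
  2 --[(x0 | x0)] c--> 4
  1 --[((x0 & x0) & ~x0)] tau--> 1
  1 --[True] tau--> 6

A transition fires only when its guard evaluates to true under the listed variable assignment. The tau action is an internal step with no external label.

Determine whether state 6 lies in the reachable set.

Answer: REACHABLE

Working:
7 transition(s) survive guard evaluation.
L0 = {0}
L1 = {7}  total {0,7}
L2 = {1,4}  total {0,1,4,7}
L3 = {6}  total {0,1,4,6,7}
L4 = {2}  total {0,1,2,4,6,7}
R = {0,1,2,4,6,7}
Path to 6: b·b·tau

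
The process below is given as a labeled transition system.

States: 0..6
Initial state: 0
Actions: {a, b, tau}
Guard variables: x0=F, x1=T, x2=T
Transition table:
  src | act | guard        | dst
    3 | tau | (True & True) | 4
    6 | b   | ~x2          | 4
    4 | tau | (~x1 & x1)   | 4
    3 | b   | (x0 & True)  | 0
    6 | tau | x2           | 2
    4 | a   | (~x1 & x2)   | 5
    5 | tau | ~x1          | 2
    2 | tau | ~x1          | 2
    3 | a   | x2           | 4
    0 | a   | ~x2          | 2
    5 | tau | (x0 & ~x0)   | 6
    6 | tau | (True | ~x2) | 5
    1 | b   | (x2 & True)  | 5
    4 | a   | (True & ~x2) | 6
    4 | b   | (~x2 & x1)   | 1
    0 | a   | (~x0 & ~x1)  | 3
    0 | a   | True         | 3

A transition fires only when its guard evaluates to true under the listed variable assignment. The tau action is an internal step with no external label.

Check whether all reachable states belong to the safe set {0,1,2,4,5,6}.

Allowed set {0,1,2,4,5,6}
R = {0,3,4}
  0: ok
  3: outside
  4: ok
witness against invariant: a → 3

Answer: INVARIANT VIOLATED at state 3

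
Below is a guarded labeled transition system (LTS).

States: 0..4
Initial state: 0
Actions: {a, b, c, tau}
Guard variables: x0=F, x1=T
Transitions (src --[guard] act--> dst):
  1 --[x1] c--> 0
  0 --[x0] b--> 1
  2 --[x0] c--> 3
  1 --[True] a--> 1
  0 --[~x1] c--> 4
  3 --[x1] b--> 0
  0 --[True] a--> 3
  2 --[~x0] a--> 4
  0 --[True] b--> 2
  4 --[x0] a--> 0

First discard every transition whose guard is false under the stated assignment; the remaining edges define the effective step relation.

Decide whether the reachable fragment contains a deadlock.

Answer: DEADLOCK at state 4

Analysis:
R = {0,2,3,4}
  0: a→3  b→2  [deg 2]
  2: a→4  [deg 1]
  3: b→0  [deg 1]
  4: ∅  [deadlock]
witness 4: b·a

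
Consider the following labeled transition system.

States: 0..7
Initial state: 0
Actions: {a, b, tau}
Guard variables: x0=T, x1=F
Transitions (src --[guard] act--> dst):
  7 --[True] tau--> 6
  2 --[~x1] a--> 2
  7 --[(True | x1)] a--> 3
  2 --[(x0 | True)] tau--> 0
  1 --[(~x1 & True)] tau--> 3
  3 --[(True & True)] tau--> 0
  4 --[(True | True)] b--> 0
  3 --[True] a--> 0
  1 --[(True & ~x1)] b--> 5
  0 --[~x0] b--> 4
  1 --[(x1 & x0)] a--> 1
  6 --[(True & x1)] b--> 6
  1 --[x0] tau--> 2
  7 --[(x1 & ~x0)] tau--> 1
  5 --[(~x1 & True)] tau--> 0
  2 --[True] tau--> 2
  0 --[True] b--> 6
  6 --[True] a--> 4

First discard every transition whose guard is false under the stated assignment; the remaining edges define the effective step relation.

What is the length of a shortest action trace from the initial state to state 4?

Answer: 2

Working:
BFS to 4:
  depth 0: {0}
  depth 1: {6}
  depth 2: {4}
first hit 4 at d=2 via b·a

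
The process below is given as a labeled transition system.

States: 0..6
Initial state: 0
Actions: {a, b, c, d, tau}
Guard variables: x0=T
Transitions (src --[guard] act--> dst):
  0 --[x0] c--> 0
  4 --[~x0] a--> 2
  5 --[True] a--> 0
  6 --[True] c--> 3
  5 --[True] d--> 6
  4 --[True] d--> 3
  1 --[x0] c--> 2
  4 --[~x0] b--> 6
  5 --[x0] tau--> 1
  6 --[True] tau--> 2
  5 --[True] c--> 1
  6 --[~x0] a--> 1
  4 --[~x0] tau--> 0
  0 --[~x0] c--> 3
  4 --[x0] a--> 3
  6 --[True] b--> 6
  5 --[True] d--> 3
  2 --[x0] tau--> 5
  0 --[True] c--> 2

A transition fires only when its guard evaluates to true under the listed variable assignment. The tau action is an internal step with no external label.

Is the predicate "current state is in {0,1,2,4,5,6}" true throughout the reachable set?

Answer: INVARIANT VIOLATED at state 3

Trace:
Allowed set {0,1,2,4,5,6}
R = {0,1,2,3,5,6}
  0: safe
  1: safe
  2: safe
  3: ✗ unsafe
  5: safe
  6: safe
counterexample path to 3: c·tau·d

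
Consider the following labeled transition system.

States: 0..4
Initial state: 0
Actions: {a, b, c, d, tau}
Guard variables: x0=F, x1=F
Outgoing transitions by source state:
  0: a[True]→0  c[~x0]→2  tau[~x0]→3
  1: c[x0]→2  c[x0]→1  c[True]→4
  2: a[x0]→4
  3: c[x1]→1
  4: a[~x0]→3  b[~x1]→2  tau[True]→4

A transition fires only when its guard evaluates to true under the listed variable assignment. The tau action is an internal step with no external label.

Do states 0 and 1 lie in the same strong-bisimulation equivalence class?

Answer: NOT BISIMILAR

Analysis:
Refine partition for ~:
  P[0] = {{0,1,2,3,4}}
  P[1] = {{0},{1},{2,3},{4}}
stable after 2 split(s): 4 block(s)
[0]={0}  [1]={1}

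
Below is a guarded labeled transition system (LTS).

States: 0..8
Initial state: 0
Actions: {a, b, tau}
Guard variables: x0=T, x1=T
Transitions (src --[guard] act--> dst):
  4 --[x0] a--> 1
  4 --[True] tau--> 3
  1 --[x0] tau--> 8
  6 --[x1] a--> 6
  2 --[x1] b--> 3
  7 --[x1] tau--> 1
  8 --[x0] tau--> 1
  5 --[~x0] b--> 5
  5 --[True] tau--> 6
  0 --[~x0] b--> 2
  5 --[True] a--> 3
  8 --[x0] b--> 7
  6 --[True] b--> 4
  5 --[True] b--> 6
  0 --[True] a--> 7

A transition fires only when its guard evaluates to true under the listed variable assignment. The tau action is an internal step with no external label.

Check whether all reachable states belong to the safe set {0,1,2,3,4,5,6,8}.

Allowed set {0,1,2,3,4,5,6,8}
Reachable = {0,1,7,8}
  0: ok
  1: ok
  7: outside
  8: ok
counterexample path to 7: a

Answer: INVARIANT VIOLATED at state 7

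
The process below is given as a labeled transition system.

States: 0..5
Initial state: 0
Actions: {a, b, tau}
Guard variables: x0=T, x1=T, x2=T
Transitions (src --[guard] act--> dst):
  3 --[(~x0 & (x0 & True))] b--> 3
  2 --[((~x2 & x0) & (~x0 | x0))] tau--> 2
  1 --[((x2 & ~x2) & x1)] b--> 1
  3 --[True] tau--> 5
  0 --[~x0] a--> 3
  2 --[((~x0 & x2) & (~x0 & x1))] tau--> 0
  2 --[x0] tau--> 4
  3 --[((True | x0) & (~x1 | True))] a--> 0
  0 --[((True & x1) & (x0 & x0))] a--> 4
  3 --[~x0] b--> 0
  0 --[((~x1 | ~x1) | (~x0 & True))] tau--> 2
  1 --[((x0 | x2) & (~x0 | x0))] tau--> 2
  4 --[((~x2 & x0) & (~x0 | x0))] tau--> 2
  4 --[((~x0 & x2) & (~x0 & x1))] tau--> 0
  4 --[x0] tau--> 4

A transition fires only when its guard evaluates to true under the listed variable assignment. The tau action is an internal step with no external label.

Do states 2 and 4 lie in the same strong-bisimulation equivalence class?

Refine partition for ~:
  round 0: {{0,1,2,3,4,5}}
  round 1: {{0},{1,2,4},{3},{5}}
4 equivalence class(es) (converged in 2)
[2]={1,2,4}  [4]={1,2,4}

Answer: BISIMILAR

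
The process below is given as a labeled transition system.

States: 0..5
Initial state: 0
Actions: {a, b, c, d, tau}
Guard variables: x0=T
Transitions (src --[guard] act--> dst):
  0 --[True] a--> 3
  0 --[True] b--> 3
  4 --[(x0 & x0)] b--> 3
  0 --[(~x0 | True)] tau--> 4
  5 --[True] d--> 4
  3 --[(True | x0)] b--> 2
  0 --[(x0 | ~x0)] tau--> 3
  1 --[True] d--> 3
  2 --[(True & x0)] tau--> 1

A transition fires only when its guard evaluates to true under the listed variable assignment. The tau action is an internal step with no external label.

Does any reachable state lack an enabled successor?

Reachable = {0,1,2,3,4}
  0: a→3  b→3  tau→3  tau→4  [deg 4]
  1: d→3  [deg 1]
  2: tau→1  [deg 1]
  3: b→2  [deg 1]
  4: b→3  [deg 1]

Answer: DEADLOCK-FREE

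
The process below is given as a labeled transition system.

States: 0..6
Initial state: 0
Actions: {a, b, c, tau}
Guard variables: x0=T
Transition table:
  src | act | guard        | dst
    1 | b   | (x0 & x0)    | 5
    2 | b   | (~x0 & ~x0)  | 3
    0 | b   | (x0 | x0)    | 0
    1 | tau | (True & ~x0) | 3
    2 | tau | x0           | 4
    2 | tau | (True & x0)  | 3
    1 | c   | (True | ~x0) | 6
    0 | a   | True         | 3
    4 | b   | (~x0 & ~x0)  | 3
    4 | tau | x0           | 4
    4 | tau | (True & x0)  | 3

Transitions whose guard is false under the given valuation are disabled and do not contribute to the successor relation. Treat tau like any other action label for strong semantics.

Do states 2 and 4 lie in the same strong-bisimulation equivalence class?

Bisimulation quotient by refinement:
  P[0] = {{0,1,2,3,4,5,6}}
  P[1] = {{0},{1},{2,4},{3,5,6}}
stable after 2 split(s): 4 block(s)
2∈{2,4}, 4∈{2,4}

Answer: BISIMILAR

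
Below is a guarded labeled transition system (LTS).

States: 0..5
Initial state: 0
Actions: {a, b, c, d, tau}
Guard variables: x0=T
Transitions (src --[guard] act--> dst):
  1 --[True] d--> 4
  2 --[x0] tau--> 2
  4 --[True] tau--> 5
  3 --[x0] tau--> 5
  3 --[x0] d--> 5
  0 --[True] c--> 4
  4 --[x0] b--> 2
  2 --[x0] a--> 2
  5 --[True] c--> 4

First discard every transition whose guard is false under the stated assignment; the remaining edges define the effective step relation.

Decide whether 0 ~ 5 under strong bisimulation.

Compute ~ classes (split until stable):
  π0 = {{0,1,2,3,4,5}}
  π1 = {{0,5},{1},{2},{3},{4}}
Fixed point at round 2; 5 class(es).
[0]={0,5}  [5]={0,5}

Answer: BISIMILAR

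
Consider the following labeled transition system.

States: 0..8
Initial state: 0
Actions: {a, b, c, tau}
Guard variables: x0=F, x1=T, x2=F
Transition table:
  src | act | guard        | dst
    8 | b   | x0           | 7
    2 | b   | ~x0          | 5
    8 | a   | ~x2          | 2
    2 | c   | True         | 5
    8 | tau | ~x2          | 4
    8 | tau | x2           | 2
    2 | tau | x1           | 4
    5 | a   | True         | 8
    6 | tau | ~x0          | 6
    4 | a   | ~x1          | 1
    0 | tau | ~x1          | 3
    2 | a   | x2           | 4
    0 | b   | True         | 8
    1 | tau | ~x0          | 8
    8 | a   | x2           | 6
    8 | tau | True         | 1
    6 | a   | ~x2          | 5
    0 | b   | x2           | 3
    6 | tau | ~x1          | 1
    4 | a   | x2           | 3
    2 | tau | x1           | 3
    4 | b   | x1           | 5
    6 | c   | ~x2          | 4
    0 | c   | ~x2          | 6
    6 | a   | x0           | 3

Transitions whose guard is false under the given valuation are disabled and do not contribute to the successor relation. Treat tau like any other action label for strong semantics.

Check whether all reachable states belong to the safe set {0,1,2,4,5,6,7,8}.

Inv-set: {0,1,2,4,5,6,7,8}
Reach set: {0,1,2,3,4,5,6,8}
  0: ok
  1: ok
  2: ok
  3: outside
  4: ok
  5: ok
  6: ok
  8: ok
witness against invariant: b·a·tau → 3

Answer: INVARIANT VIOLATED at state 3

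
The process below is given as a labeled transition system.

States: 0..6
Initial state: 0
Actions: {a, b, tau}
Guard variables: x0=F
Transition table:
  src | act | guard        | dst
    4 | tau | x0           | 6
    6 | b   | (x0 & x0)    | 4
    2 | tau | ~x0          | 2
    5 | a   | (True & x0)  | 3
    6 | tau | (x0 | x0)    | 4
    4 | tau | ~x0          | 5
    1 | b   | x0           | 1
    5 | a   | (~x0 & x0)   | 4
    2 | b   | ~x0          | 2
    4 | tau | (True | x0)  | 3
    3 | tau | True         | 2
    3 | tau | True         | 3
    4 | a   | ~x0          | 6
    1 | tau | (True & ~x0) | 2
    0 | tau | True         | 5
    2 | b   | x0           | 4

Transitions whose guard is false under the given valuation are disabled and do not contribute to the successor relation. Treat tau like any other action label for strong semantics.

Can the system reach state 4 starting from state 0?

After dropping false guards: 9 live edges.
Layer 0: {0}
Layer 1: {5}  cumulative {0,5}
Reach set: {0,5}

Answer: UNREACHABLE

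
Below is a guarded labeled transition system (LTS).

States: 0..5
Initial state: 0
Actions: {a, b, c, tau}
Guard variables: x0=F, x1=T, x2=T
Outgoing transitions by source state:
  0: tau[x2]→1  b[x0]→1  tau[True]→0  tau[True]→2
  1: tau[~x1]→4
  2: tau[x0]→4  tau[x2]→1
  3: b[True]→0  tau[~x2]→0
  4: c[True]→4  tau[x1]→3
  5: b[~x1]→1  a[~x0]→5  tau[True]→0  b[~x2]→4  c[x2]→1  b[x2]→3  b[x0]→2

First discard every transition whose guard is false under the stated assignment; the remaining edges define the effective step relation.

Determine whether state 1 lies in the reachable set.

Answer: REACHABLE

Analysis:
11 transition(s) survive guard evaluation.
L0 = {0}
L1 = {1,2}  cumulative {0,1,2}
R = {0,1,2}
trace reaching 1: tau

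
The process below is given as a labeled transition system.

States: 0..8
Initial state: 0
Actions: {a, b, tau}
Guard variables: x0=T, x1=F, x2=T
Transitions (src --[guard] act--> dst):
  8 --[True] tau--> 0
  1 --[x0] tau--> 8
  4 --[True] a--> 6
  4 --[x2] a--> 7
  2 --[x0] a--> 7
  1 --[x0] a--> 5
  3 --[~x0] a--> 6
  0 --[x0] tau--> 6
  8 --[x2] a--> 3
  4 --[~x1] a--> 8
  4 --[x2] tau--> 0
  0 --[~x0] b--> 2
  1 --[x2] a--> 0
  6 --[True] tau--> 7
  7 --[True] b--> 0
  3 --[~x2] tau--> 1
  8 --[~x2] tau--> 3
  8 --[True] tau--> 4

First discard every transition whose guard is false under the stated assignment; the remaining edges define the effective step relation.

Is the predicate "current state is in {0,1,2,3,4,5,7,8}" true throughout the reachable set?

Answer: INVARIANT VIOLATED at state 6

Analysis:
Inv-set: {0,1,2,3,4,5,7,8}
R = {0,6,7}
  0: safe
  6: outside
  7: safe
witness against invariant: tau → 6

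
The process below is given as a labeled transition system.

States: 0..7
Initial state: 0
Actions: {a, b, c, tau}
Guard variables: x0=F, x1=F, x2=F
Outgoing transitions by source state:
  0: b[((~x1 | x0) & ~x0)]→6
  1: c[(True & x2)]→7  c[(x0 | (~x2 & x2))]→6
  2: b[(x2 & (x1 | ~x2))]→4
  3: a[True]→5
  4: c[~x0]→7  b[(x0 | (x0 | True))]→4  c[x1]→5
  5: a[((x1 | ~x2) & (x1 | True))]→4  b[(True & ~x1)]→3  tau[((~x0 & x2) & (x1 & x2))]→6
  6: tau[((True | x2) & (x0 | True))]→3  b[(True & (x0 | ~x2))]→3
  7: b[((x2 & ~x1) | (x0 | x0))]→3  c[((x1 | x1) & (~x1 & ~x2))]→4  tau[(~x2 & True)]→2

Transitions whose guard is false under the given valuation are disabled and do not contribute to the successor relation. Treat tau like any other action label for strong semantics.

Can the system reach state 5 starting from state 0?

Guard filter leaves 9 enabled edge(s).
depth 0: {0}
depth 1: {6}  total {0,6}
depth 2: {3}  total {0,3,6}
depth 3: {5}  total {0,3,5,6}
depth 4: {4}  total {0,3,4,5,6}
depth 5: {7}  total {0,3,4,5,6,7}
depth 6: {2}  total {0,2,3,4,5,6,7}
Reachable = {0,2,3,4,5,6,7}
witness 5: b·tau·a

Answer: REACHABLE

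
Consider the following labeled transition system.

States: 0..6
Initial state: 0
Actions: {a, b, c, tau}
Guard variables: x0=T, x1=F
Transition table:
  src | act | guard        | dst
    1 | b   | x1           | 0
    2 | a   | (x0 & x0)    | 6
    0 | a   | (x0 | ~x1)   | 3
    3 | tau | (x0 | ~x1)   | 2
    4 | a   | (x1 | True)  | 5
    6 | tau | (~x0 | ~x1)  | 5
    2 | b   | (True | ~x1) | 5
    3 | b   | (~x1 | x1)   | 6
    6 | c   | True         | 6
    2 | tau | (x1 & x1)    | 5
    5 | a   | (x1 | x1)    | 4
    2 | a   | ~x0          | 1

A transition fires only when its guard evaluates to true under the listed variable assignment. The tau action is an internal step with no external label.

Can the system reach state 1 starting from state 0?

Answer: UNREACHABLE

Working:
Guard filter leaves 8 enabled edge(s).
Layer 0: {0}
Layer 1: {3}  total {0,3}
Layer 2: {2,6}  total {0,2,3,6}
Layer 3: {5}  total {0,2,3,5,6}
Reach set: {0,2,3,5,6}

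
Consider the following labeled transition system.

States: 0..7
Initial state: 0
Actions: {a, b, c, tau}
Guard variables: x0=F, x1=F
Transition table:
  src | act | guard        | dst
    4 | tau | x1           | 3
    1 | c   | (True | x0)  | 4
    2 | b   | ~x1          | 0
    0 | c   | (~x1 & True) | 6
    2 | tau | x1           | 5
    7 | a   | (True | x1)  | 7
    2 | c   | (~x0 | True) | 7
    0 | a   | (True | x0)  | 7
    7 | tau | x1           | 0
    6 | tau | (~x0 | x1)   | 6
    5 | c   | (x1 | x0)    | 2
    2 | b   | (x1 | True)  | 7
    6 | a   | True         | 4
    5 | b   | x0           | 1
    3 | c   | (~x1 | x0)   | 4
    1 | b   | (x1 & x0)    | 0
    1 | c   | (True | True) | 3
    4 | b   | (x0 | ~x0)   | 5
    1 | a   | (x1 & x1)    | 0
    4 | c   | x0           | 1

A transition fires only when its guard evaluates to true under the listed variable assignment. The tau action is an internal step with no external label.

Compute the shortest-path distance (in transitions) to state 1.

Layered search for 1:
  Layer 0: {0}
  Layer 1: {6,7}
  Layer 2: {4}
  Layer 3: {5}
1 never appears.

Answer: UNREACHABLE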